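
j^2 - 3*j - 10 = (j - 5)*(j + 2)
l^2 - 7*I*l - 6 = (l - 6*I)*(l - I)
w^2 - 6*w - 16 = (w - 8)*(w + 2)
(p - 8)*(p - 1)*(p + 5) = p^3 - 4*p^2 - 37*p + 40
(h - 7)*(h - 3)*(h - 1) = h^3 - 11*h^2 + 31*h - 21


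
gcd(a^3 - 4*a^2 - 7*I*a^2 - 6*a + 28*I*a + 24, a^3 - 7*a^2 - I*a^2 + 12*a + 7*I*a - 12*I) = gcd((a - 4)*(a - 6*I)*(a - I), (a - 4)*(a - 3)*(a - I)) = a^2 + a*(-4 - I) + 4*I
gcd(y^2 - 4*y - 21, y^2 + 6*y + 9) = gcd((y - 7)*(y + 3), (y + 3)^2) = y + 3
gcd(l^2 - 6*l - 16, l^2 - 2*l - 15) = 1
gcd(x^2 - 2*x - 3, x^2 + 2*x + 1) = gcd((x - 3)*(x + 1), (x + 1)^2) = x + 1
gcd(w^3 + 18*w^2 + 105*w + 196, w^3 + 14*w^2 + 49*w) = w^2 + 14*w + 49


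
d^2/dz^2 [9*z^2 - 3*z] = 18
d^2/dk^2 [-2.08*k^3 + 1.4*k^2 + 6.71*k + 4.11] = 2.8 - 12.48*k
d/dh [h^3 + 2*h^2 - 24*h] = 3*h^2 + 4*h - 24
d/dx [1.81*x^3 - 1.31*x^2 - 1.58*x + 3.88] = 5.43*x^2 - 2.62*x - 1.58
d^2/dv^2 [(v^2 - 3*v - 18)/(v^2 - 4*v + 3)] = 2*(v^3 - 63*v^2 + 243*v - 261)/(v^6 - 12*v^5 + 57*v^4 - 136*v^3 + 171*v^2 - 108*v + 27)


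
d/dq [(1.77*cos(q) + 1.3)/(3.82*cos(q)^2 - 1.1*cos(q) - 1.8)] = (6.7614*cos(q)^2 + 9.932*cos(q) + 1.756)*sin(q)/(14.5924*cos(q)^4 - 8.404*cos(q)^3 - 12.542*cos(q)^2 + 3.96*cos(q) + 3.24)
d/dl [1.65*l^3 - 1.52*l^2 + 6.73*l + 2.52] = 4.95*l^2 - 3.04*l + 6.73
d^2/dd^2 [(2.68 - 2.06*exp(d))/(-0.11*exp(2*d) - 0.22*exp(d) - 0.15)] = (0.024926*exp(4*d) - 0.179564*exp(3*d) - 0.398508*exp(2*d) - 0.020812*exp(d) + 0.13479)*exp(d)/(0.001331*exp(6*d) + 0.007986*exp(5*d) + 0.021417*exp(4*d) + 0.032428*exp(3*d) + 0.029205*exp(2*d) + 0.01485*exp(d) + 0.003375)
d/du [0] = 0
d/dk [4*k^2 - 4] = 8*k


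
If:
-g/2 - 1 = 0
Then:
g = -2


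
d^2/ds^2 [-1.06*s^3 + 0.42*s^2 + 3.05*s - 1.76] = 0.84 - 6.36*s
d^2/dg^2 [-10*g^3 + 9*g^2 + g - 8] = 18 - 60*g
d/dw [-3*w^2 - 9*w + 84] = -6*w - 9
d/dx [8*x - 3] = 8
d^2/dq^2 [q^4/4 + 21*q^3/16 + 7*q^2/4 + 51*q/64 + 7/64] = 3*q^2 + 63*q/8 + 7/2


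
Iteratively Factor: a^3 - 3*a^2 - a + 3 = (a - 3)*(a^2 - 1) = (a - 3)*(a + 1)*(a - 1)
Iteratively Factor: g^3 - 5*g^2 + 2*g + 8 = (g + 1)*(g^2 - 6*g + 8) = (g - 4)*(g + 1)*(g - 2)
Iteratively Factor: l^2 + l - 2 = (l - 1)*(l + 2)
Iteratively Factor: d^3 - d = (d - 1)*(d^2 + d) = (d - 1)*(d + 1)*(d)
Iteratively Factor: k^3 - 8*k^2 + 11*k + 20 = (k + 1)*(k^2 - 9*k + 20) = (k - 4)*(k + 1)*(k - 5)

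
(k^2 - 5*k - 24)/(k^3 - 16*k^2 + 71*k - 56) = (k + 3)/(k^2 - 8*k + 7)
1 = 1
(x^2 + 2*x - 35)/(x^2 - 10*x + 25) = (x + 7)/(x - 5)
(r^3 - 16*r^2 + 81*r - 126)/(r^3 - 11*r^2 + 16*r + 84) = (r - 3)/(r + 2)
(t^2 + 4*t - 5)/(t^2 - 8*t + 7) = (t + 5)/(t - 7)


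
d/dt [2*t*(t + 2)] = 4*t + 4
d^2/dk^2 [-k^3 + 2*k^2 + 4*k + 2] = 4 - 6*k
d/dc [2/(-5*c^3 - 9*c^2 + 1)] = 6*c*(5*c + 6)/(5*c^3 + 9*c^2 - 1)^2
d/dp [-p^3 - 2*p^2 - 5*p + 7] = -3*p^2 - 4*p - 5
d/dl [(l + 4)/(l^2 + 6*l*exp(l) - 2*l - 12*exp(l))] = (l^2 + 6*l*exp(l) - 2*l - 2*(l + 4)*(3*l*exp(l) + l - 3*exp(l) - 1) - 12*exp(l))/(l^2 + 6*l*exp(l) - 2*l - 12*exp(l))^2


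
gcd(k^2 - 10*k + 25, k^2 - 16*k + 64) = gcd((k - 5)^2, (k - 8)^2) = 1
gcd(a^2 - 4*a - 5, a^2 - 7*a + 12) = 1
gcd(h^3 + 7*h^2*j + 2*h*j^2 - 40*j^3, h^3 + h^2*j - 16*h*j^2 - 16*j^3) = h + 4*j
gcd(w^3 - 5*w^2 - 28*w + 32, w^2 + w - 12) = w + 4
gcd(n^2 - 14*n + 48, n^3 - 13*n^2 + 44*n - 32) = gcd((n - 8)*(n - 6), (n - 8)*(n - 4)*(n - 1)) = n - 8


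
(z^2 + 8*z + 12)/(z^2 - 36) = (z + 2)/(z - 6)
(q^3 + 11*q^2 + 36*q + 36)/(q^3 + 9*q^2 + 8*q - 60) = (q^2 + 5*q + 6)/(q^2 + 3*q - 10)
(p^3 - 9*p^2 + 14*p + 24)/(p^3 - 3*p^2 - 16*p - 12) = (p - 4)/(p + 2)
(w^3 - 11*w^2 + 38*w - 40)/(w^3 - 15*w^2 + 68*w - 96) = (w^2 - 7*w + 10)/(w^2 - 11*w + 24)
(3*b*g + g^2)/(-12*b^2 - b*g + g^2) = -g/(4*b - g)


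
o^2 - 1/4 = (o - 1/2)*(o + 1/2)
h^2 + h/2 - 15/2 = (h - 5/2)*(h + 3)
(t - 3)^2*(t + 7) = t^3 + t^2 - 33*t + 63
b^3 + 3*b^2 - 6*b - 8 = (b - 2)*(b + 1)*(b + 4)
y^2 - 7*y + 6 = (y - 6)*(y - 1)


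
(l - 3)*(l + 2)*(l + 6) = l^3 + 5*l^2 - 12*l - 36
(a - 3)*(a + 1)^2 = a^3 - a^2 - 5*a - 3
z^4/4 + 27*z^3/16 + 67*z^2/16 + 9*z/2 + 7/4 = (z/2 + 1/2)*(z/2 + 1)*(z + 7/4)*(z + 2)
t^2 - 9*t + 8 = (t - 8)*(t - 1)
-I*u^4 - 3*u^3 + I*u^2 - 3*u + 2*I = (u - 2*I)*(u - I)^2*(-I*u + 1)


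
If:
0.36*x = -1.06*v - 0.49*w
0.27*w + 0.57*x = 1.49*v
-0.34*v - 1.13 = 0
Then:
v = -3.32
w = 20.82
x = -18.55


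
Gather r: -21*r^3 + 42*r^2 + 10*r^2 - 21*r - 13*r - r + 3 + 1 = -21*r^3 + 52*r^2 - 35*r + 4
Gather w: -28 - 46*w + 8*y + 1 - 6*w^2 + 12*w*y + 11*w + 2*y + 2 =-6*w^2 + w*(12*y - 35) + 10*y - 25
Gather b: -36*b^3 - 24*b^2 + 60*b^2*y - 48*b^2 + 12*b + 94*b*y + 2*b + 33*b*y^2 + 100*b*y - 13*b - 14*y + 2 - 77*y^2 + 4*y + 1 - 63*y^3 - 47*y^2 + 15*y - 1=-36*b^3 + b^2*(60*y - 72) + b*(33*y^2 + 194*y + 1) - 63*y^3 - 124*y^2 + 5*y + 2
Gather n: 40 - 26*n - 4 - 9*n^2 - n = -9*n^2 - 27*n + 36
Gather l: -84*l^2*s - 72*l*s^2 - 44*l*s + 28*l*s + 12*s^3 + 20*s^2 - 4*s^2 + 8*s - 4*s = -84*l^2*s + l*(-72*s^2 - 16*s) + 12*s^3 + 16*s^2 + 4*s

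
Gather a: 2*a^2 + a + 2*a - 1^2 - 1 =2*a^2 + 3*a - 2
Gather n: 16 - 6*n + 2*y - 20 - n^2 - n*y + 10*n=-n^2 + n*(4 - y) + 2*y - 4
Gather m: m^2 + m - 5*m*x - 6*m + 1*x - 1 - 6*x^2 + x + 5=m^2 + m*(-5*x - 5) - 6*x^2 + 2*x + 4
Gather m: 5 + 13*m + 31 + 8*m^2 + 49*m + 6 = 8*m^2 + 62*m + 42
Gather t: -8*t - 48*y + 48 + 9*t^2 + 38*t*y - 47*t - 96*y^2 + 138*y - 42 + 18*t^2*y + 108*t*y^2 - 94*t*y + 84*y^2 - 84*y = t^2*(18*y + 9) + t*(108*y^2 - 56*y - 55) - 12*y^2 + 6*y + 6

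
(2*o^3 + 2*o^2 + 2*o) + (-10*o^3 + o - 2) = -8*o^3 + 2*o^2 + 3*o - 2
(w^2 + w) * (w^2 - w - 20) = w^4 - 21*w^2 - 20*w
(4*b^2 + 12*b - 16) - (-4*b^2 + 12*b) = 8*b^2 - 16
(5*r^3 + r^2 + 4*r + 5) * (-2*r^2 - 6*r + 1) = -10*r^5 - 32*r^4 - 9*r^3 - 33*r^2 - 26*r + 5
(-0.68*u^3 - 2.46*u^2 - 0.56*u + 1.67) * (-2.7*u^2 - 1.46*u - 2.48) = 1.836*u^5 + 7.6348*u^4 + 6.79*u^3 + 2.4094*u^2 - 1.0494*u - 4.1416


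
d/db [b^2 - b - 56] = 2*b - 1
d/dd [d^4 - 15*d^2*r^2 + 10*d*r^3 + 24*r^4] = 4*d^3 - 30*d*r^2 + 10*r^3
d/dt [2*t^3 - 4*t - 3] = 6*t^2 - 4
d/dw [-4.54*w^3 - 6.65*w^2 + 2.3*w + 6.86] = -13.62*w^2 - 13.3*w + 2.3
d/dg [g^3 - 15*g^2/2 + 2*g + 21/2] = 3*g^2 - 15*g + 2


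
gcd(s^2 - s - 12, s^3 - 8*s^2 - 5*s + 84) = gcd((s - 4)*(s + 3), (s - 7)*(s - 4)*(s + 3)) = s^2 - s - 12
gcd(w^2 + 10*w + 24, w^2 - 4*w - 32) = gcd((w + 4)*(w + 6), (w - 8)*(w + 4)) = w + 4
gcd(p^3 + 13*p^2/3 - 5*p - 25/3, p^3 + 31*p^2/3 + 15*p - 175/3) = p^2 + 10*p/3 - 25/3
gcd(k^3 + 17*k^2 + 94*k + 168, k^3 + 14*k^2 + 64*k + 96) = k^2 + 10*k + 24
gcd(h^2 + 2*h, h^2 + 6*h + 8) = h + 2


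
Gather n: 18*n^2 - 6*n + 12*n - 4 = 18*n^2 + 6*n - 4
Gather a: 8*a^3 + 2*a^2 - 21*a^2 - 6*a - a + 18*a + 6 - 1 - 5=8*a^3 - 19*a^2 + 11*a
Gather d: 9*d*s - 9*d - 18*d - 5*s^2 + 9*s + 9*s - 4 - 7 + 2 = d*(9*s - 27) - 5*s^2 + 18*s - 9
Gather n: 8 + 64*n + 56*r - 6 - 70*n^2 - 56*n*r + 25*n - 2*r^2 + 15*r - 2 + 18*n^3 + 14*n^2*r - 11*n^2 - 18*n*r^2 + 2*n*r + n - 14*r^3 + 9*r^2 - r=18*n^3 + n^2*(14*r - 81) + n*(-18*r^2 - 54*r + 90) - 14*r^3 + 7*r^2 + 70*r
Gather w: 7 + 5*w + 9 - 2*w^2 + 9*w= -2*w^2 + 14*w + 16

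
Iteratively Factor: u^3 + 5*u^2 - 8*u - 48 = (u - 3)*(u^2 + 8*u + 16) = (u - 3)*(u + 4)*(u + 4)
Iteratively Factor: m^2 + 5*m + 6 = (m + 3)*(m + 2)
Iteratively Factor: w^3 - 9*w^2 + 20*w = (w)*(w^2 - 9*w + 20) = w*(w - 4)*(w - 5)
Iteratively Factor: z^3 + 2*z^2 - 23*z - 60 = (z - 5)*(z^2 + 7*z + 12) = (z - 5)*(z + 3)*(z + 4)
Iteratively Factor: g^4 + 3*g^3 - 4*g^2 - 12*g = (g + 3)*(g^3 - 4*g) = (g - 2)*(g + 3)*(g^2 + 2*g) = (g - 2)*(g + 2)*(g + 3)*(g)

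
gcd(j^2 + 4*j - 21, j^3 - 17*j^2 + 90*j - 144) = j - 3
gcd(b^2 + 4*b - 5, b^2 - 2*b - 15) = 1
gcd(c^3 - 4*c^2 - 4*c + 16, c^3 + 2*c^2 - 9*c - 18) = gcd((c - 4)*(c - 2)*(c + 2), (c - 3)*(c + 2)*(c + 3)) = c + 2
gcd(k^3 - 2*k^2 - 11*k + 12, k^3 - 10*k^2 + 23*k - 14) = k - 1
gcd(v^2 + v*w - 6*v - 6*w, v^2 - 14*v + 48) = v - 6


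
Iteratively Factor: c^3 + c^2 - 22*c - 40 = (c + 4)*(c^2 - 3*c - 10) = (c - 5)*(c + 4)*(c + 2)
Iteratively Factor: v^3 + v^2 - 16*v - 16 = (v - 4)*(v^2 + 5*v + 4) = (v - 4)*(v + 1)*(v + 4)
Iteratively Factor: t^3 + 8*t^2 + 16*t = (t + 4)*(t^2 + 4*t) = (t + 4)^2*(t)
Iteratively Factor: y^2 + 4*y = (y)*(y + 4)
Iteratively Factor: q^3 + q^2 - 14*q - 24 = (q + 2)*(q^2 - q - 12) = (q - 4)*(q + 2)*(q + 3)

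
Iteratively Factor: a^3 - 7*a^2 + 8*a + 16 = (a + 1)*(a^2 - 8*a + 16) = (a - 4)*(a + 1)*(a - 4)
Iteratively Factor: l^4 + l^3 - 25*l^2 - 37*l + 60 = (l - 5)*(l^3 + 6*l^2 + 5*l - 12) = (l - 5)*(l + 4)*(l^2 + 2*l - 3) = (l - 5)*(l - 1)*(l + 4)*(l + 3)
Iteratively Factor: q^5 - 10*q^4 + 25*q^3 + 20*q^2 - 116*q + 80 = (q - 5)*(q^4 - 5*q^3 + 20*q - 16) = (q - 5)*(q + 2)*(q^3 - 7*q^2 + 14*q - 8) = (q - 5)*(q - 2)*(q + 2)*(q^2 - 5*q + 4) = (q - 5)*(q - 4)*(q - 2)*(q + 2)*(q - 1)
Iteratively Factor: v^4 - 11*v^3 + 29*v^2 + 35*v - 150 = (v - 5)*(v^3 - 6*v^2 - v + 30) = (v - 5)*(v - 3)*(v^2 - 3*v - 10) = (v - 5)*(v - 3)*(v + 2)*(v - 5)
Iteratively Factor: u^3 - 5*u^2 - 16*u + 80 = (u - 5)*(u^2 - 16) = (u - 5)*(u + 4)*(u - 4)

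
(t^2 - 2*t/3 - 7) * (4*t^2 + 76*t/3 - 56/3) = 4*t^4 + 68*t^3/3 - 572*t^2/9 - 1484*t/9 + 392/3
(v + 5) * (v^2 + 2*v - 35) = v^3 + 7*v^2 - 25*v - 175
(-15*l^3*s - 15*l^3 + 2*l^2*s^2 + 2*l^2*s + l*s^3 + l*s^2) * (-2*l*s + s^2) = 30*l^4*s^2 + 30*l^4*s - 19*l^3*s^3 - 19*l^3*s^2 + l*s^5 + l*s^4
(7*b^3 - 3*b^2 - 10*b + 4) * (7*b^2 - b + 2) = 49*b^5 - 28*b^4 - 53*b^3 + 32*b^2 - 24*b + 8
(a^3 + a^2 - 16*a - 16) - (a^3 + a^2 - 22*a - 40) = 6*a + 24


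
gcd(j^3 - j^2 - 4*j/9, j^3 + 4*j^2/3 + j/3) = j^2 + j/3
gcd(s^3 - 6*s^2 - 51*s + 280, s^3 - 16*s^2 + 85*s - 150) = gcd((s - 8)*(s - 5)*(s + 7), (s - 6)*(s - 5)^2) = s - 5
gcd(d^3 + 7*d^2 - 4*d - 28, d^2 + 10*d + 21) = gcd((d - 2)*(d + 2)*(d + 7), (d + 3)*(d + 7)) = d + 7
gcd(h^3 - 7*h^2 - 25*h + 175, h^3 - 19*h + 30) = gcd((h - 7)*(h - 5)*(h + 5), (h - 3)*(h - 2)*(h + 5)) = h + 5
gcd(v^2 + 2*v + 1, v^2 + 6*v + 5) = v + 1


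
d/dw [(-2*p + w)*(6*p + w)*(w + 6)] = -12*p^2 + 8*p*w + 24*p + 3*w^2 + 12*w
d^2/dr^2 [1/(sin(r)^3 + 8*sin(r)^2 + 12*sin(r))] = (-9*sin(r)^3 - 88*sin(r)^2 - 268*sin(r) - 160 + 312/sin(r) + 576/sin(r)^2 + 288/sin(r)^3)/((sin(r) + 2)^3*(sin(r) + 6)^3)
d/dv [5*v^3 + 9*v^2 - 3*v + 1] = 15*v^2 + 18*v - 3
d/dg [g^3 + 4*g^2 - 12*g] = 3*g^2 + 8*g - 12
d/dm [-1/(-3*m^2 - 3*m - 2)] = 3*(-2*m - 1)/(3*m^2 + 3*m + 2)^2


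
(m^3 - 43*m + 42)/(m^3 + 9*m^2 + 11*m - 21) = (m - 6)/(m + 3)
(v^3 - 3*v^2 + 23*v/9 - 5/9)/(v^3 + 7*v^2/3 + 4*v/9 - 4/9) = (3*v^2 - 8*v + 5)/(3*v^2 + 8*v + 4)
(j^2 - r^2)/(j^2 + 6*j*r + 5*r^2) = (j - r)/(j + 5*r)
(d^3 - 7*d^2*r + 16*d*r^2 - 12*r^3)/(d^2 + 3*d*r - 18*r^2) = (d^2 - 4*d*r + 4*r^2)/(d + 6*r)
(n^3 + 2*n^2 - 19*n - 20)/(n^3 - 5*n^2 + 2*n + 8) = (n + 5)/(n - 2)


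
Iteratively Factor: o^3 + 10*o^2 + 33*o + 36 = (o + 4)*(o^2 + 6*o + 9) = (o + 3)*(o + 4)*(o + 3)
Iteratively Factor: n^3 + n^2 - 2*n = (n + 2)*(n^2 - n) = (n - 1)*(n + 2)*(n)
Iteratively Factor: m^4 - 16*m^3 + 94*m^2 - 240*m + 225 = (m - 5)*(m^3 - 11*m^2 + 39*m - 45) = (m - 5)^2*(m^2 - 6*m + 9) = (m - 5)^2*(m - 3)*(m - 3)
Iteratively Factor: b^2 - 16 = (b + 4)*(b - 4)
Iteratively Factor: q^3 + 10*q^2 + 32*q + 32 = (q + 4)*(q^2 + 6*q + 8) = (q + 4)^2*(q + 2)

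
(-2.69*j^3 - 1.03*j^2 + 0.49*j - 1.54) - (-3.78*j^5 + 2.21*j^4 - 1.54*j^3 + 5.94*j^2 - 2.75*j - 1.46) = 3.78*j^5 - 2.21*j^4 - 1.15*j^3 - 6.97*j^2 + 3.24*j - 0.0800000000000001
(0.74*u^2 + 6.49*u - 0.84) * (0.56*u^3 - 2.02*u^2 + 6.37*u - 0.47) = 0.4144*u^5 + 2.1396*u^4 - 8.8664*u^3 + 42.6903*u^2 - 8.4011*u + 0.3948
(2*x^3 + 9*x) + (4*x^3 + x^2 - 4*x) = 6*x^3 + x^2 + 5*x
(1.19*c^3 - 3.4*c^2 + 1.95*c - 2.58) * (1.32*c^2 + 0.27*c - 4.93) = 1.5708*c^5 - 4.1667*c^4 - 4.2107*c^3 + 13.8829*c^2 - 10.3101*c + 12.7194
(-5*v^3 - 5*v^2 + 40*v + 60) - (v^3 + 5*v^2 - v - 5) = -6*v^3 - 10*v^2 + 41*v + 65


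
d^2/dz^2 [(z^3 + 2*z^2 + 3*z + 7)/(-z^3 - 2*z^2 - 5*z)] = 2*(6*z^5 - 30*z^4 - 114*z^3 - 189*z^2 - 210*z - 175)/(z^3*(z^6 + 6*z^5 + 27*z^4 + 68*z^3 + 135*z^2 + 150*z + 125))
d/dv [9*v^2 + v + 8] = 18*v + 1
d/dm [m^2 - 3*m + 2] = 2*m - 3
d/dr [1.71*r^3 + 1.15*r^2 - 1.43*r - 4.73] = 5.13*r^2 + 2.3*r - 1.43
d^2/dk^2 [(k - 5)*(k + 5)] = 2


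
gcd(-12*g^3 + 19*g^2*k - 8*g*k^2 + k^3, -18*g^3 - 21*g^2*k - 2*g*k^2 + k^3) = 1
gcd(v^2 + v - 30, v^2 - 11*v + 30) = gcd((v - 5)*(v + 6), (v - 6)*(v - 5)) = v - 5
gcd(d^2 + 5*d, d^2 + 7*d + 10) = d + 5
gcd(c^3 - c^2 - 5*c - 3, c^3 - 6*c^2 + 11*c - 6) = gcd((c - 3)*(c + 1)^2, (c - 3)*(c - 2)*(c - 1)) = c - 3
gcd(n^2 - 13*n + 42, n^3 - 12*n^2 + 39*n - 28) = n - 7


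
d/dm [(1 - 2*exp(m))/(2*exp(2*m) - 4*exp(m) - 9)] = (4*exp(2*m) - 4*exp(m) + 22)*exp(m)/(4*exp(4*m) - 16*exp(3*m) - 20*exp(2*m) + 72*exp(m) + 81)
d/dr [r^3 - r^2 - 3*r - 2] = 3*r^2 - 2*r - 3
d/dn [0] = 0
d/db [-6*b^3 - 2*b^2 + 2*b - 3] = -18*b^2 - 4*b + 2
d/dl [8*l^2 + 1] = 16*l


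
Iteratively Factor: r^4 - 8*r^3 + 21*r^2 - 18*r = (r)*(r^3 - 8*r^2 + 21*r - 18) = r*(r - 3)*(r^2 - 5*r + 6) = r*(r - 3)*(r - 2)*(r - 3)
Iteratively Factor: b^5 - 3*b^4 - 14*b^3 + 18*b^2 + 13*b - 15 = (b + 3)*(b^4 - 6*b^3 + 4*b^2 + 6*b - 5) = (b - 1)*(b + 3)*(b^3 - 5*b^2 - b + 5) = (b - 1)^2*(b + 3)*(b^2 - 4*b - 5) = (b - 5)*(b - 1)^2*(b + 3)*(b + 1)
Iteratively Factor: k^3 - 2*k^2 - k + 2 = (k - 2)*(k^2 - 1) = (k - 2)*(k - 1)*(k + 1)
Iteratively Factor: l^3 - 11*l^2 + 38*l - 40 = (l - 5)*(l^2 - 6*l + 8) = (l - 5)*(l - 4)*(l - 2)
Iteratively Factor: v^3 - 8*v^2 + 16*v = (v)*(v^2 - 8*v + 16) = v*(v - 4)*(v - 4)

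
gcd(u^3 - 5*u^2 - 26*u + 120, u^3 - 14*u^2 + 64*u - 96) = u^2 - 10*u + 24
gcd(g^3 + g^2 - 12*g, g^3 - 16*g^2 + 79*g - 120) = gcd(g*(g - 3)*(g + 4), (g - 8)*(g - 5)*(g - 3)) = g - 3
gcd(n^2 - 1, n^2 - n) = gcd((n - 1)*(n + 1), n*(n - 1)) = n - 1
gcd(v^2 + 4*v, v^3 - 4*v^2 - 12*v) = v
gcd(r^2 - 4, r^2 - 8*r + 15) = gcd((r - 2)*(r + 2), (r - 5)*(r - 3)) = 1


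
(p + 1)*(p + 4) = p^2 + 5*p + 4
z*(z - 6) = z^2 - 6*z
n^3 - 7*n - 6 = (n - 3)*(n + 1)*(n + 2)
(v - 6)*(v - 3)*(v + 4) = v^3 - 5*v^2 - 18*v + 72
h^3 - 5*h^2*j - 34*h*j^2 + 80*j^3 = (h - 8*j)*(h - 2*j)*(h + 5*j)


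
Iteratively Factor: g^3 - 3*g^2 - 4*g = (g)*(g^2 - 3*g - 4) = g*(g + 1)*(g - 4)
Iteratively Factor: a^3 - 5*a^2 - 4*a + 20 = (a - 5)*(a^2 - 4) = (a - 5)*(a + 2)*(a - 2)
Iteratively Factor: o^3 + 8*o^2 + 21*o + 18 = (o + 2)*(o^2 + 6*o + 9) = (o + 2)*(o + 3)*(o + 3)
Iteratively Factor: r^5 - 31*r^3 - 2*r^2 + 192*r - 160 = (r - 2)*(r^4 + 2*r^3 - 27*r^2 - 56*r + 80) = (r - 2)*(r - 1)*(r^3 + 3*r^2 - 24*r - 80) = (r - 2)*(r - 1)*(r + 4)*(r^2 - r - 20) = (r - 5)*(r - 2)*(r - 1)*(r + 4)*(r + 4)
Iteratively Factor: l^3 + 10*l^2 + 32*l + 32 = (l + 2)*(l^2 + 8*l + 16) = (l + 2)*(l + 4)*(l + 4)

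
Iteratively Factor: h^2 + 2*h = (h)*(h + 2)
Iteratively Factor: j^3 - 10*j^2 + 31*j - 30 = (j - 5)*(j^2 - 5*j + 6) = (j - 5)*(j - 3)*(j - 2)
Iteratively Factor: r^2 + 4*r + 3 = (r + 1)*(r + 3)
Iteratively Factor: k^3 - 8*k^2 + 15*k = (k - 3)*(k^2 - 5*k) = (k - 5)*(k - 3)*(k)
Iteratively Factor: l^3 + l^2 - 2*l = (l)*(l^2 + l - 2) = l*(l - 1)*(l + 2)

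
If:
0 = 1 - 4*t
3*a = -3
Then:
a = -1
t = 1/4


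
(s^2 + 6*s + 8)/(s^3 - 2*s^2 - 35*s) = (s^2 + 6*s + 8)/(s*(s^2 - 2*s - 35))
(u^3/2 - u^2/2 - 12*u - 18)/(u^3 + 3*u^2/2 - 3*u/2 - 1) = (u^2 - 3*u - 18)/(2*u^2 - u - 1)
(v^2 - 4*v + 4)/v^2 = 1 - 4/v + 4/v^2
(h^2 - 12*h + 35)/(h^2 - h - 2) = (-h^2 + 12*h - 35)/(-h^2 + h + 2)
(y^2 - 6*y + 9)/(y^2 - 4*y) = (y^2 - 6*y + 9)/(y*(y - 4))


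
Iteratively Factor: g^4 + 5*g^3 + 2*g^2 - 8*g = (g)*(g^3 + 5*g^2 + 2*g - 8) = g*(g - 1)*(g^2 + 6*g + 8) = g*(g - 1)*(g + 4)*(g + 2)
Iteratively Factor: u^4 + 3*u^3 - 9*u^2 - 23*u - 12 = (u - 3)*(u^3 + 6*u^2 + 9*u + 4) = (u - 3)*(u + 1)*(u^2 + 5*u + 4) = (u - 3)*(u + 1)*(u + 4)*(u + 1)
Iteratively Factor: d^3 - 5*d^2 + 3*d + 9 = (d - 3)*(d^2 - 2*d - 3) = (d - 3)*(d + 1)*(d - 3)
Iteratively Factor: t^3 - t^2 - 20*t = (t + 4)*(t^2 - 5*t) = t*(t + 4)*(t - 5)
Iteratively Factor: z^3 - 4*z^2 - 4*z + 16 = (z - 2)*(z^2 - 2*z - 8) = (z - 2)*(z + 2)*(z - 4)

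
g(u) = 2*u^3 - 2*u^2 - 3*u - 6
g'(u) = 6*u^2 - 4*u - 3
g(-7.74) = -1029.96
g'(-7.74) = 387.41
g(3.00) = 21.00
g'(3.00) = 39.00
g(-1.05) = -7.37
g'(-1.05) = 7.82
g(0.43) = -7.50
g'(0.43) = -3.61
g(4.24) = 97.77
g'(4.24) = 87.91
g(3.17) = 28.10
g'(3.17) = 44.61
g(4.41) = 113.41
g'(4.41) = 96.05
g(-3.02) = -70.27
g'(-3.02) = 63.80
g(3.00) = 21.00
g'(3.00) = 39.00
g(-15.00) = -7161.00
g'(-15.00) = 1407.00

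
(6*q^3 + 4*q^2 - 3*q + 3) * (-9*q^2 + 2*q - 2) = -54*q^5 - 24*q^4 + 23*q^3 - 41*q^2 + 12*q - 6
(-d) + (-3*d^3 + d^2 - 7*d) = -3*d^3 + d^2 - 8*d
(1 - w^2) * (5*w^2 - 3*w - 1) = -5*w^4 + 3*w^3 + 6*w^2 - 3*w - 1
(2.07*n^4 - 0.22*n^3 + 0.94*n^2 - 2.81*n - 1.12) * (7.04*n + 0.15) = 14.5728*n^5 - 1.2383*n^4 + 6.5846*n^3 - 19.6414*n^2 - 8.3063*n - 0.168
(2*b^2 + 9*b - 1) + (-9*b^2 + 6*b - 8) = -7*b^2 + 15*b - 9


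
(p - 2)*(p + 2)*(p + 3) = p^3 + 3*p^2 - 4*p - 12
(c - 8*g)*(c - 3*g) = c^2 - 11*c*g + 24*g^2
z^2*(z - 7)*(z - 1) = z^4 - 8*z^3 + 7*z^2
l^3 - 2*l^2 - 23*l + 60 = (l - 4)*(l - 3)*(l + 5)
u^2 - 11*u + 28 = (u - 7)*(u - 4)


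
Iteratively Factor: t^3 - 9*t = (t + 3)*(t^2 - 3*t) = t*(t + 3)*(t - 3)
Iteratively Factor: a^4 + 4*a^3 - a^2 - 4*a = (a - 1)*(a^3 + 5*a^2 + 4*a) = (a - 1)*(a + 4)*(a^2 + a) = a*(a - 1)*(a + 4)*(a + 1)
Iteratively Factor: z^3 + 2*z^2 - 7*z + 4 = (z - 1)*(z^2 + 3*z - 4) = (z - 1)^2*(z + 4)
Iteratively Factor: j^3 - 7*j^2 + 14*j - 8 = (j - 1)*(j^2 - 6*j + 8) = (j - 2)*(j - 1)*(j - 4)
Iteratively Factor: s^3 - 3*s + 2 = (s - 1)*(s^2 + s - 2) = (s - 1)^2*(s + 2)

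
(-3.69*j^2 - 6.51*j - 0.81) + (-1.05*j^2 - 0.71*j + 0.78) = -4.74*j^2 - 7.22*j - 0.03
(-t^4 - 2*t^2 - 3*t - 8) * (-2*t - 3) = 2*t^5 + 3*t^4 + 4*t^3 + 12*t^2 + 25*t + 24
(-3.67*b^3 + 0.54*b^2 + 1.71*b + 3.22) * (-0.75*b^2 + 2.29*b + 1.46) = 2.7525*b^5 - 8.8093*b^4 - 5.4041*b^3 + 2.2893*b^2 + 9.8704*b + 4.7012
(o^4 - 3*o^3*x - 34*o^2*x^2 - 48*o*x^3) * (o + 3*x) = o^5 - 43*o^3*x^2 - 150*o^2*x^3 - 144*o*x^4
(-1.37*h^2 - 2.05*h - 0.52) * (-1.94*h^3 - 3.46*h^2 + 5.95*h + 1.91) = 2.6578*h^5 + 8.7172*h^4 - 0.0497000000000014*h^3 - 13.015*h^2 - 7.0095*h - 0.9932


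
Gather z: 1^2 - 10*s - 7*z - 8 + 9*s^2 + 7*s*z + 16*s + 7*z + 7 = 9*s^2 + 7*s*z + 6*s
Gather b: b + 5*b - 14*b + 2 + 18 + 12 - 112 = -8*b - 80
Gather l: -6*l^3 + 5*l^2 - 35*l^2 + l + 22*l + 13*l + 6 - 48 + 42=-6*l^3 - 30*l^2 + 36*l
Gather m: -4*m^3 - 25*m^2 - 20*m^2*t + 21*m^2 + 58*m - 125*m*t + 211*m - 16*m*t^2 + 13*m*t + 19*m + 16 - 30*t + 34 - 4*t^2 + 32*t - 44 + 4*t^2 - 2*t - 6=-4*m^3 + m^2*(-20*t - 4) + m*(-16*t^2 - 112*t + 288)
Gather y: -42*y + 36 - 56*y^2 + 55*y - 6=-56*y^2 + 13*y + 30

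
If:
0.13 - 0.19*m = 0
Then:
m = 0.68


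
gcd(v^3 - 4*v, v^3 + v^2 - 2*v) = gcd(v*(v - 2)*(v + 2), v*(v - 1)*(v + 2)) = v^2 + 2*v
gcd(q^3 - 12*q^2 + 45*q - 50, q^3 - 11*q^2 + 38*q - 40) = q^2 - 7*q + 10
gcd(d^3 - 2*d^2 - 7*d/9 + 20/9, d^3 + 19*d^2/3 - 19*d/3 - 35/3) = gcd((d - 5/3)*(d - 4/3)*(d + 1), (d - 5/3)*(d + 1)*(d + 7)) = d^2 - 2*d/3 - 5/3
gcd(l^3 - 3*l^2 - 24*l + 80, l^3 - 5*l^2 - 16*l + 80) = l - 4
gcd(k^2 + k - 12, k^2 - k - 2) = 1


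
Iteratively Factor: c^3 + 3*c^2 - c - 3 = (c - 1)*(c^2 + 4*c + 3) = (c - 1)*(c + 3)*(c + 1)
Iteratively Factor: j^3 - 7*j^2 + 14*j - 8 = (j - 4)*(j^2 - 3*j + 2) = (j - 4)*(j - 1)*(j - 2)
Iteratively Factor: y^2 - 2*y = (y)*(y - 2)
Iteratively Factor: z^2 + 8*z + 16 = (z + 4)*(z + 4)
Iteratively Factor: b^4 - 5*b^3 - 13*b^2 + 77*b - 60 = (b - 1)*(b^3 - 4*b^2 - 17*b + 60) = (b - 1)*(b + 4)*(b^2 - 8*b + 15) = (b - 3)*(b - 1)*(b + 4)*(b - 5)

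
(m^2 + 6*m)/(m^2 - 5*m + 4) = m*(m + 6)/(m^2 - 5*m + 4)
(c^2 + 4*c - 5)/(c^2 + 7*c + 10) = (c - 1)/(c + 2)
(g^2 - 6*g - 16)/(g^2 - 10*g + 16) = (g + 2)/(g - 2)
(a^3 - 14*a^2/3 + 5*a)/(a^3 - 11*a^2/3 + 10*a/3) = (a - 3)/(a - 2)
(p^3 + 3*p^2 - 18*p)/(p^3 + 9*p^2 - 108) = p/(p + 6)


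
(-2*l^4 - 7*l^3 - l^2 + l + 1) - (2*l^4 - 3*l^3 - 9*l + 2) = -4*l^4 - 4*l^3 - l^2 + 10*l - 1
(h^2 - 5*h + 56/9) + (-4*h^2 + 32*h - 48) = -3*h^2 + 27*h - 376/9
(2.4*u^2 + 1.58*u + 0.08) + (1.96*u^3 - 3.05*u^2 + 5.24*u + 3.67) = 1.96*u^3 - 0.65*u^2 + 6.82*u + 3.75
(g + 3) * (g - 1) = g^2 + 2*g - 3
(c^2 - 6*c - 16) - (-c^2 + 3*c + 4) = 2*c^2 - 9*c - 20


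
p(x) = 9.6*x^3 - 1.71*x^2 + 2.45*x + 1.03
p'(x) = 28.8*x^2 - 3.42*x + 2.45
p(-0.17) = 0.52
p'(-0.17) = 3.86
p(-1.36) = -29.61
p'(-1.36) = 60.37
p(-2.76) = -220.59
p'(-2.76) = 231.28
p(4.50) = 852.23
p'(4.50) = 570.26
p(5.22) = 1332.70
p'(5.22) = 769.35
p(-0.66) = -4.09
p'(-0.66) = 17.25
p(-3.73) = -530.09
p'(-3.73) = 415.90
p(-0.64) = -3.75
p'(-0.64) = 16.44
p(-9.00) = -7157.93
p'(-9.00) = 2366.03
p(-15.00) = -32820.47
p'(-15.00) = 6533.75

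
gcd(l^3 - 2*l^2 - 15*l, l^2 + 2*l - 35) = l - 5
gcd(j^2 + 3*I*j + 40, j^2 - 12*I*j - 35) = j - 5*I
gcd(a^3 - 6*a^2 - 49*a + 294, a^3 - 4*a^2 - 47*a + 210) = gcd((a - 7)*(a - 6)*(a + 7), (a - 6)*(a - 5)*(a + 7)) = a^2 + a - 42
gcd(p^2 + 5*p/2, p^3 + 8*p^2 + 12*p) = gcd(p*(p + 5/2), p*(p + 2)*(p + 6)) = p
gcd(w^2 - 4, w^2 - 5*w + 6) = w - 2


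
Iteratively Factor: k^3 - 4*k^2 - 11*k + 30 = (k - 2)*(k^2 - 2*k - 15) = (k - 2)*(k + 3)*(k - 5)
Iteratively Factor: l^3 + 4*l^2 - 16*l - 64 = (l + 4)*(l^2 - 16) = (l - 4)*(l + 4)*(l + 4)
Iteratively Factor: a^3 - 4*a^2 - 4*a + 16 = (a - 2)*(a^2 - 2*a - 8) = (a - 4)*(a - 2)*(a + 2)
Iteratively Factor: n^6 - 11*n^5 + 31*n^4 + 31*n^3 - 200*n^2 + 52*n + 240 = (n - 2)*(n^5 - 9*n^4 + 13*n^3 + 57*n^2 - 86*n - 120) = (n - 5)*(n - 2)*(n^4 - 4*n^3 - 7*n^2 + 22*n + 24) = (n - 5)*(n - 4)*(n - 2)*(n^3 - 7*n - 6) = (n - 5)*(n - 4)*(n - 2)*(n + 2)*(n^2 - 2*n - 3) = (n - 5)*(n - 4)*(n - 3)*(n - 2)*(n + 2)*(n + 1)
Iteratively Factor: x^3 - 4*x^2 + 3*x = (x - 3)*(x^2 - x) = x*(x - 3)*(x - 1)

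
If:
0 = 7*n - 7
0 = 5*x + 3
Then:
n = 1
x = -3/5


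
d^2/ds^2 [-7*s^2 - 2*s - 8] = -14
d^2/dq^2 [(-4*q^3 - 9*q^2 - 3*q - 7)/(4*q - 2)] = (-16*q^3 + 24*q^2 - 12*q - 43)/(8*q^3 - 12*q^2 + 6*q - 1)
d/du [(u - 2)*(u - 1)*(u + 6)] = 3*u^2 + 6*u - 16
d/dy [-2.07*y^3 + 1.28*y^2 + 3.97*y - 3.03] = -6.21*y^2 + 2.56*y + 3.97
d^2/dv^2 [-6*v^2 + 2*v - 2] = -12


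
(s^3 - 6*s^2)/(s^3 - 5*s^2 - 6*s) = s/(s + 1)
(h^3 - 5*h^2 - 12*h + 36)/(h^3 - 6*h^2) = (h^2 + h - 6)/h^2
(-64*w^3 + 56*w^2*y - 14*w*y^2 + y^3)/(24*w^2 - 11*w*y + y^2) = (8*w^2 - 6*w*y + y^2)/(-3*w + y)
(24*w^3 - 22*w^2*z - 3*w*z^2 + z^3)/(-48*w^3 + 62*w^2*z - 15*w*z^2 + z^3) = (4*w + z)/(-8*w + z)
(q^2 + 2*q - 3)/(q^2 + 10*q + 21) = (q - 1)/(q + 7)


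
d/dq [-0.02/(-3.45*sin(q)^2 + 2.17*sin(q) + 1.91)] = (0.0434 - 0.138*sin(q))*cos(q)/(-3.45*sin(q)^2 + 2.17*sin(q) + 1.91)^2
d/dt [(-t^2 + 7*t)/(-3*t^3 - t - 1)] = (-t*(t - 7)*(9*t^2 + 1) + (2*t - 7)*(3*t^3 + t + 1))/(3*t^3 + t + 1)^2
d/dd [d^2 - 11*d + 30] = 2*d - 11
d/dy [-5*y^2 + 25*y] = 25 - 10*y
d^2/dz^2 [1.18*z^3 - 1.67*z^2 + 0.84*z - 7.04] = 7.08*z - 3.34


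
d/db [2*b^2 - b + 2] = 4*b - 1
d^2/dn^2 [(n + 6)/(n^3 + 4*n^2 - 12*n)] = 2*(3*n^2 - 6*n + 4)/(n^3*(n^3 - 6*n^2 + 12*n - 8))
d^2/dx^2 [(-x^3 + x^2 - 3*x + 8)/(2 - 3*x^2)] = 2*(33*x^3 - 234*x^2 + 66*x - 52)/(27*x^6 - 54*x^4 + 36*x^2 - 8)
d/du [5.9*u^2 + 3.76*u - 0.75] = 11.8*u + 3.76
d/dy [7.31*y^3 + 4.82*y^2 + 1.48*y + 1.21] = 21.93*y^2 + 9.64*y + 1.48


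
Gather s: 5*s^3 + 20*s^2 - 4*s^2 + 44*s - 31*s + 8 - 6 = 5*s^3 + 16*s^2 + 13*s + 2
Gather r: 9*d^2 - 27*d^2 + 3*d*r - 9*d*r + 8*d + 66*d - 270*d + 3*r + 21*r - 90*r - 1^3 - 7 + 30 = -18*d^2 - 196*d + r*(-6*d - 66) + 22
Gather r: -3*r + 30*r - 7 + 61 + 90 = 27*r + 144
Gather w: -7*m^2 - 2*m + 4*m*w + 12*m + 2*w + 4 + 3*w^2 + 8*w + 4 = -7*m^2 + 10*m + 3*w^2 + w*(4*m + 10) + 8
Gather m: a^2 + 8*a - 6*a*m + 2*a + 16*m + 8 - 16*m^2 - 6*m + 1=a^2 + 10*a - 16*m^2 + m*(10 - 6*a) + 9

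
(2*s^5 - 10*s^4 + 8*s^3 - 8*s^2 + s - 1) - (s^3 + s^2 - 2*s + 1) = 2*s^5 - 10*s^4 + 7*s^3 - 9*s^2 + 3*s - 2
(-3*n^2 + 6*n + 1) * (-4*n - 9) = 12*n^3 + 3*n^2 - 58*n - 9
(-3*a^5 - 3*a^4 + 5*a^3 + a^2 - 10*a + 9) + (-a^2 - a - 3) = -3*a^5 - 3*a^4 + 5*a^3 - 11*a + 6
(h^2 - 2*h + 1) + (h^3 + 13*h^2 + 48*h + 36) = h^3 + 14*h^2 + 46*h + 37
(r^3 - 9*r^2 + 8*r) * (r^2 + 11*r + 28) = r^5 + 2*r^4 - 63*r^3 - 164*r^2 + 224*r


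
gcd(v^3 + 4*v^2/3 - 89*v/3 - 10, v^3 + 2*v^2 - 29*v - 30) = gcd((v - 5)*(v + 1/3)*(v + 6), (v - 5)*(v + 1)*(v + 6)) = v^2 + v - 30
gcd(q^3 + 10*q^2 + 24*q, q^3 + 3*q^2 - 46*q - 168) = q^2 + 10*q + 24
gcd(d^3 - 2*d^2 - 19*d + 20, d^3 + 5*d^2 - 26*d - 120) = d^2 - d - 20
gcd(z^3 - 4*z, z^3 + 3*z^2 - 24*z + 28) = z - 2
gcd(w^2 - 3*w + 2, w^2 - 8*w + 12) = w - 2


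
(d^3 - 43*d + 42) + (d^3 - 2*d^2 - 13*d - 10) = 2*d^3 - 2*d^2 - 56*d + 32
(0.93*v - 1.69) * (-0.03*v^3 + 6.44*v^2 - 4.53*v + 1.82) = -0.0279*v^4 + 6.0399*v^3 - 15.0965*v^2 + 9.3483*v - 3.0758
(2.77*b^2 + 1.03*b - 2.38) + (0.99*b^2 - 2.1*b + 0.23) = 3.76*b^2 - 1.07*b - 2.15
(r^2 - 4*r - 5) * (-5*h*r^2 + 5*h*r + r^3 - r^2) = -5*h*r^4 + 25*h*r^3 + 5*h*r^2 - 25*h*r + r^5 - 5*r^4 - r^3 + 5*r^2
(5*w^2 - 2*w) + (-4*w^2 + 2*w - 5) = w^2 - 5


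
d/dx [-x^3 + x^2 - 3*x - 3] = -3*x^2 + 2*x - 3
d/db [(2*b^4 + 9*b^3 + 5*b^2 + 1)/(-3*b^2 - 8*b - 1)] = (-12*b^5 - 75*b^4 - 152*b^3 - 67*b^2 - 4*b + 8)/(9*b^4 + 48*b^3 + 70*b^2 + 16*b + 1)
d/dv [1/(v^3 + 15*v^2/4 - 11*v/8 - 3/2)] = 8*(-24*v^2 - 60*v + 11)/(8*v^3 + 30*v^2 - 11*v - 12)^2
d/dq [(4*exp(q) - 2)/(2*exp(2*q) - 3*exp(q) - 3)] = (-8*exp(2*q) + 8*exp(q) - 18)*exp(q)/(4*exp(4*q) - 12*exp(3*q) - 3*exp(2*q) + 18*exp(q) + 9)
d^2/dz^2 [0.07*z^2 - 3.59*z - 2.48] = 0.140000000000000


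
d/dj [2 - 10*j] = -10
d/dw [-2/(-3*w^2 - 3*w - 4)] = 6*(-2*w - 1)/(3*w^2 + 3*w + 4)^2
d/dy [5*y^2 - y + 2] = 10*y - 1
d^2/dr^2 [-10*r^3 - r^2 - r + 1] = -60*r - 2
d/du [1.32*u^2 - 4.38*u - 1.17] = 2.64*u - 4.38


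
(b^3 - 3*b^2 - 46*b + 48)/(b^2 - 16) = (b^3 - 3*b^2 - 46*b + 48)/(b^2 - 16)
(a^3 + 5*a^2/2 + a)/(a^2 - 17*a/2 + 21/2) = a*(2*a^2 + 5*a + 2)/(2*a^2 - 17*a + 21)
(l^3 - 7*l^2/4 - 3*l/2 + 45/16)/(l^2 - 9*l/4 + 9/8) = (8*l^2 - 2*l - 15)/(2*(4*l - 3))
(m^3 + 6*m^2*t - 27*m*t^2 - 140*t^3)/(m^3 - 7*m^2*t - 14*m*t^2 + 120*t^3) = (-m - 7*t)/(-m + 6*t)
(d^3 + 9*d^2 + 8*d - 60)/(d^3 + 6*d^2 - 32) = (d^2 + 11*d + 30)/(d^2 + 8*d + 16)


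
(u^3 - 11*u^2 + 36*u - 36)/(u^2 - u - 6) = (u^2 - 8*u + 12)/(u + 2)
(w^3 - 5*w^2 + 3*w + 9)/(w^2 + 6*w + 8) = (w^3 - 5*w^2 + 3*w + 9)/(w^2 + 6*w + 8)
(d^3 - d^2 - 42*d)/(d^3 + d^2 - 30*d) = (d - 7)/(d - 5)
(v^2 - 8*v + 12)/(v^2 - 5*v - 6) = (v - 2)/(v + 1)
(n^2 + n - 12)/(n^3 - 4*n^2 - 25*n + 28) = (n - 3)/(n^2 - 8*n + 7)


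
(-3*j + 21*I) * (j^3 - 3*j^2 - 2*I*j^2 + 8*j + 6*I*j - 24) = -3*j^4 + 9*j^3 + 27*I*j^3 + 18*j^2 - 81*I*j^2 - 54*j + 168*I*j - 504*I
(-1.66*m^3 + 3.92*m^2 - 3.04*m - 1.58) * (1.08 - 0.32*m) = 0.5312*m^4 - 3.0472*m^3 + 5.2064*m^2 - 2.7776*m - 1.7064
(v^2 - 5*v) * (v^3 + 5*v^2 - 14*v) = v^5 - 39*v^3 + 70*v^2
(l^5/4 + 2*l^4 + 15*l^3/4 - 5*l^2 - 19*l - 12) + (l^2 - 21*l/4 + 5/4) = l^5/4 + 2*l^4 + 15*l^3/4 - 4*l^2 - 97*l/4 - 43/4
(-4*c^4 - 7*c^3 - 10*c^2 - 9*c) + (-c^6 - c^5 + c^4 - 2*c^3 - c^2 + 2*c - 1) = -c^6 - c^5 - 3*c^4 - 9*c^3 - 11*c^2 - 7*c - 1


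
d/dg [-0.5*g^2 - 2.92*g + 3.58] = -1.0*g - 2.92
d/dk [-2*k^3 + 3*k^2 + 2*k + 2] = -6*k^2 + 6*k + 2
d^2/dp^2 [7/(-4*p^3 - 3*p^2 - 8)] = 42*(-12*p^2*(2*p + 1)^2 + (4*p + 1)*(4*p^3 + 3*p^2 + 8))/(4*p^3 + 3*p^2 + 8)^3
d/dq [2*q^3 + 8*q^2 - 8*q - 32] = 6*q^2 + 16*q - 8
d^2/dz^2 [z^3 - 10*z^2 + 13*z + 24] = 6*z - 20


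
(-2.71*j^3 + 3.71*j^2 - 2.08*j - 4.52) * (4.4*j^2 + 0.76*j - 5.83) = -11.924*j^5 + 14.2644*j^4 + 9.4669*j^3 - 43.0981*j^2 + 8.6912*j + 26.3516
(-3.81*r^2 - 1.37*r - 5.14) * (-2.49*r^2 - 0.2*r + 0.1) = 9.4869*r^4 + 4.1733*r^3 + 12.6916*r^2 + 0.891*r - 0.514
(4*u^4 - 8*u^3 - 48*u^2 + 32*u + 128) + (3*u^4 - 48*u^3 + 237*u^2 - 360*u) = 7*u^4 - 56*u^3 + 189*u^2 - 328*u + 128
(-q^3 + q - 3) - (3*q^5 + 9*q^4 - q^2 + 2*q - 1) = -3*q^5 - 9*q^4 - q^3 + q^2 - q - 2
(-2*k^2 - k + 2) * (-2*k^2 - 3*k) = 4*k^4 + 8*k^3 - k^2 - 6*k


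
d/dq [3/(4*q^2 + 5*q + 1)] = 3*(-8*q - 5)/(4*q^2 + 5*q + 1)^2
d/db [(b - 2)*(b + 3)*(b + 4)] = 3*b^2 + 10*b - 2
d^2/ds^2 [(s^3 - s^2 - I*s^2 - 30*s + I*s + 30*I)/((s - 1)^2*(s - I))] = 2*(s - 91)/(s^4 - 4*s^3 + 6*s^2 - 4*s + 1)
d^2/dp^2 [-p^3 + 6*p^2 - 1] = 12 - 6*p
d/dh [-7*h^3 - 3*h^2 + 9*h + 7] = -21*h^2 - 6*h + 9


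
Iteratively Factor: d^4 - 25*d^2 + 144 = (d + 3)*(d^3 - 3*d^2 - 16*d + 48) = (d + 3)*(d + 4)*(d^2 - 7*d + 12) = (d - 4)*(d + 3)*(d + 4)*(d - 3)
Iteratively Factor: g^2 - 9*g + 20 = (g - 5)*(g - 4)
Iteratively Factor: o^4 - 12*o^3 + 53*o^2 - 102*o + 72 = (o - 3)*(o^3 - 9*o^2 + 26*o - 24) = (o - 3)*(o - 2)*(o^2 - 7*o + 12) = (o - 4)*(o - 3)*(o - 2)*(o - 3)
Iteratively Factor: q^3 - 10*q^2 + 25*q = (q)*(q^2 - 10*q + 25) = q*(q - 5)*(q - 5)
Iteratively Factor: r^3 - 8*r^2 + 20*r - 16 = (r - 2)*(r^2 - 6*r + 8) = (r - 2)^2*(r - 4)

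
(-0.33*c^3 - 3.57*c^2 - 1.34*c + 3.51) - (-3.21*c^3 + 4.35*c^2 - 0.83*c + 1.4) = 2.88*c^3 - 7.92*c^2 - 0.51*c + 2.11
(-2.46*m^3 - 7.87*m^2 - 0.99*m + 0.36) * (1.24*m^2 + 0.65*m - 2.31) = -3.0504*m^5 - 11.3578*m^4 - 0.6605*m^3 + 17.9826*m^2 + 2.5209*m - 0.8316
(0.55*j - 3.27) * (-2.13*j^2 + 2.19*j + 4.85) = -1.1715*j^3 + 8.1696*j^2 - 4.4938*j - 15.8595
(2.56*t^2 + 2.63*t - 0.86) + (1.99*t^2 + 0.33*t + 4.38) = 4.55*t^2 + 2.96*t + 3.52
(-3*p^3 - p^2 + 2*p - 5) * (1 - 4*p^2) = 12*p^5 + 4*p^4 - 11*p^3 + 19*p^2 + 2*p - 5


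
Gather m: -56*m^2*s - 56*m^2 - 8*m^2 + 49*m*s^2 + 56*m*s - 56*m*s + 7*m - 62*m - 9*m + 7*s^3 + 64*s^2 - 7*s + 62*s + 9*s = m^2*(-56*s - 64) + m*(49*s^2 - 64) + 7*s^3 + 64*s^2 + 64*s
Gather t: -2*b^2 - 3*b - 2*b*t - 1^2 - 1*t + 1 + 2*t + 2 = -2*b^2 - 3*b + t*(1 - 2*b) + 2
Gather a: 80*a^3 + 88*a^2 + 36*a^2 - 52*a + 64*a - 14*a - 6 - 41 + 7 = 80*a^3 + 124*a^2 - 2*a - 40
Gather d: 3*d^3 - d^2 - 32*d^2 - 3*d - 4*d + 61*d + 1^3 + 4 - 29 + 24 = 3*d^3 - 33*d^2 + 54*d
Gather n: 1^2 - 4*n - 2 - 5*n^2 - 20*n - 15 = -5*n^2 - 24*n - 16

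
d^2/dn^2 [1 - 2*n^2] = -4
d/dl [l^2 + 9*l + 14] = 2*l + 9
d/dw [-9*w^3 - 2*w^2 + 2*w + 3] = -27*w^2 - 4*w + 2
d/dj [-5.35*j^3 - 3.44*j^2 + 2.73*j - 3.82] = -16.05*j^2 - 6.88*j + 2.73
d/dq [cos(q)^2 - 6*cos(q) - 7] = 2*(3 - cos(q))*sin(q)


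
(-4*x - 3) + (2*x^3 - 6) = 2*x^3 - 4*x - 9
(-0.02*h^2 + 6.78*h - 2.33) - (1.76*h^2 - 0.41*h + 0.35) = -1.78*h^2 + 7.19*h - 2.68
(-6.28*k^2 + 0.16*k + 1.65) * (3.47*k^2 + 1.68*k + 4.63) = -21.7916*k^4 - 9.9952*k^3 - 23.0821*k^2 + 3.5128*k + 7.6395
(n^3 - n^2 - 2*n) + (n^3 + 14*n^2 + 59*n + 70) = 2*n^3 + 13*n^2 + 57*n + 70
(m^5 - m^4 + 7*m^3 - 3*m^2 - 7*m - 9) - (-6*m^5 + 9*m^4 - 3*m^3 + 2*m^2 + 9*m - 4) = 7*m^5 - 10*m^4 + 10*m^3 - 5*m^2 - 16*m - 5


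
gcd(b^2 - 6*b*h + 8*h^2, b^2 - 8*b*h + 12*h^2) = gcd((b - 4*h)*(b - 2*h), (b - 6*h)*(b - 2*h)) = b - 2*h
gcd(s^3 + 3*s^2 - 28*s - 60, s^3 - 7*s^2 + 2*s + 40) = s^2 - 3*s - 10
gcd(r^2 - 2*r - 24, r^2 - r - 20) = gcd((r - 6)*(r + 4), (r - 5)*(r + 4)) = r + 4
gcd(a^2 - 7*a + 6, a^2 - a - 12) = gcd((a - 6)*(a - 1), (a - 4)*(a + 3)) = 1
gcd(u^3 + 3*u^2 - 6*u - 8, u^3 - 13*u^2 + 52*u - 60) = u - 2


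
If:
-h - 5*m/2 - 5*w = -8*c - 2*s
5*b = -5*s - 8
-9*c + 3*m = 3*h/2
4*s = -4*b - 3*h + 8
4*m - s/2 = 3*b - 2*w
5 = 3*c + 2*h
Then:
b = -2086/495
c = -23/15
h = 24/5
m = -11/5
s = 1294/495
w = -251/198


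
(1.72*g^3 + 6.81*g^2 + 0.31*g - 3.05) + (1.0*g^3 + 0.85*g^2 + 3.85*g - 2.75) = 2.72*g^3 + 7.66*g^2 + 4.16*g - 5.8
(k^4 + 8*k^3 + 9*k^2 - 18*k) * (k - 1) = k^5 + 7*k^4 + k^3 - 27*k^2 + 18*k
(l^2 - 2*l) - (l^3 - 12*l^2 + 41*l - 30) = -l^3 + 13*l^2 - 43*l + 30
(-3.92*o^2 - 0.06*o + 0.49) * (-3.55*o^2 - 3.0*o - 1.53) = 13.916*o^4 + 11.973*o^3 + 4.4381*o^2 - 1.3782*o - 0.7497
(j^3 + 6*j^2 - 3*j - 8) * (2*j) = 2*j^4 + 12*j^3 - 6*j^2 - 16*j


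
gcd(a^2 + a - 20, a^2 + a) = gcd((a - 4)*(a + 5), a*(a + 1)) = 1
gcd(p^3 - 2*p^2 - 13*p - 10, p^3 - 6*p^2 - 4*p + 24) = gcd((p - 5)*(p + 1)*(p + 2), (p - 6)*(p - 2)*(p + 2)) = p + 2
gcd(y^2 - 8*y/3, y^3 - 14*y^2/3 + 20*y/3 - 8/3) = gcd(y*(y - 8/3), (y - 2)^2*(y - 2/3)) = 1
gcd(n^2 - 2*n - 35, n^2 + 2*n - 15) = n + 5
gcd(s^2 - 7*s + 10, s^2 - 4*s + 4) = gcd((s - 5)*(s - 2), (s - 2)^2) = s - 2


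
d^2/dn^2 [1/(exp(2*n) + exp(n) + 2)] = (2*(2*exp(n) + 1)^2*exp(n) - (4*exp(n) + 1)*(exp(2*n) + exp(n) + 2))*exp(n)/(exp(2*n) + exp(n) + 2)^3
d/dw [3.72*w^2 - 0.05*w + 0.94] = 7.44*w - 0.05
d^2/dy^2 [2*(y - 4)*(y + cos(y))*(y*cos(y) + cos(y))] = -2*y^3*cos(y) - 12*y^2*sin(y) + 6*y^2*cos(y) - 4*y^2*cos(2*y) + 24*y*sin(y) - 8*y*sin(2*y) + 20*y*cos(y) + 12*y*cos(2*y) + 16*sin(y) + 12*sin(2*y) - 12*cos(y) + 18*cos(2*y) + 2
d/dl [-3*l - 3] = -3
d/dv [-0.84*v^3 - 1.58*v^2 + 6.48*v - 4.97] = -2.52*v^2 - 3.16*v + 6.48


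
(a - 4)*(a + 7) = a^2 + 3*a - 28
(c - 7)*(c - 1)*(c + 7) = c^3 - c^2 - 49*c + 49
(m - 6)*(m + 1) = m^2 - 5*m - 6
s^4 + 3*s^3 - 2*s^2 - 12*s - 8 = (s - 2)*(s + 1)*(s + 2)^2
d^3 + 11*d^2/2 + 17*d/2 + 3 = (d + 1/2)*(d + 2)*(d + 3)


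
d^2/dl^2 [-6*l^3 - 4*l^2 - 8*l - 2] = -36*l - 8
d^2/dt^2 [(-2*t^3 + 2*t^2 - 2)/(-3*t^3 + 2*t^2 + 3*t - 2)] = 4*(-3*t^6 + 27*t^5 - 9*t^4 + 13*t^3 - 45*t^2 + 12*t + 9)/(27*t^9 - 54*t^8 - 45*t^7 + 154*t^6 - 27*t^5 - 138*t^4 + 81*t^3 + 30*t^2 - 36*t + 8)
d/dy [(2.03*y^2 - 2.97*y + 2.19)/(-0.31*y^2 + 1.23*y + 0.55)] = (1.5762*y^2 + 3.5908*y - 4.3272)/(0.0961*y^4 - 0.7626*y^3 + 1.1719*y^2 + 1.353*y + 0.3025)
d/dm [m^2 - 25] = 2*m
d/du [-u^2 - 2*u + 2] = -2*u - 2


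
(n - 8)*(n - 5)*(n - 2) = n^3 - 15*n^2 + 66*n - 80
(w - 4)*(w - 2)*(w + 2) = w^3 - 4*w^2 - 4*w + 16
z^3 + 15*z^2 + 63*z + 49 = (z + 1)*(z + 7)^2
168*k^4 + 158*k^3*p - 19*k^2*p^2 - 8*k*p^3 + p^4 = (-7*k + p)*(-6*k + p)*(k + p)*(4*k + p)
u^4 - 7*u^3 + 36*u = u*(u - 6)*(u - 3)*(u + 2)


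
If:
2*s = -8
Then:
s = -4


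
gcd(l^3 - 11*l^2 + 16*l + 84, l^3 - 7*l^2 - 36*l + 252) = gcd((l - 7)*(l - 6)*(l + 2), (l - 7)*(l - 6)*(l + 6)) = l^2 - 13*l + 42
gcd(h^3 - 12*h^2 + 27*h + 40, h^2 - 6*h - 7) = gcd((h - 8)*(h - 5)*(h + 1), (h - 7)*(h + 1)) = h + 1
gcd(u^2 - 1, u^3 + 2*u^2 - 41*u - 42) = u + 1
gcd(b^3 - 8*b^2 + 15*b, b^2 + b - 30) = b - 5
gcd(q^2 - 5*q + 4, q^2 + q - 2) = q - 1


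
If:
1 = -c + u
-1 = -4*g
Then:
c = u - 1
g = 1/4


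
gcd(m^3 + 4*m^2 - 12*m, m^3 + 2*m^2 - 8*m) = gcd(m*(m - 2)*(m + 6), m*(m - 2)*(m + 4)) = m^2 - 2*m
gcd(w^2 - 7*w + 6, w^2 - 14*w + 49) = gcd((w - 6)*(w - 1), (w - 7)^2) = 1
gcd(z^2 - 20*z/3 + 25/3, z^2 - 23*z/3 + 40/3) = z - 5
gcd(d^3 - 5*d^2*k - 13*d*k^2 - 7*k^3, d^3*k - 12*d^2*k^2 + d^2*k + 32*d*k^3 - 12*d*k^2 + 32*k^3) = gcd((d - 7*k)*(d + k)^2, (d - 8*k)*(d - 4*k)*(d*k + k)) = 1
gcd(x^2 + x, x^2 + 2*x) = x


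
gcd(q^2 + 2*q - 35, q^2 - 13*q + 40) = q - 5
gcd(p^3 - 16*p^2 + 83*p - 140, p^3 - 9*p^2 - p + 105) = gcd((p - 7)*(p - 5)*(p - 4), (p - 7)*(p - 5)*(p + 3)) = p^2 - 12*p + 35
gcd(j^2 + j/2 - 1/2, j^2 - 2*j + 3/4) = j - 1/2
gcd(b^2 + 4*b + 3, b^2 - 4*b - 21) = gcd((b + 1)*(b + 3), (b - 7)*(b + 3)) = b + 3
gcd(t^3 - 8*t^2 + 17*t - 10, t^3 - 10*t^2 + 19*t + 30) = t - 5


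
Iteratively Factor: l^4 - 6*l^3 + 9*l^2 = (l - 3)*(l^3 - 3*l^2) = l*(l - 3)*(l^2 - 3*l) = l*(l - 3)^2*(l)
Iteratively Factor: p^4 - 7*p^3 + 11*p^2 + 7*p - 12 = (p - 1)*(p^3 - 6*p^2 + 5*p + 12) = (p - 4)*(p - 1)*(p^2 - 2*p - 3) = (p - 4)*(p - 1)*(p + 1)*(p - 3)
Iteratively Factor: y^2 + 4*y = (y)*(y + 4)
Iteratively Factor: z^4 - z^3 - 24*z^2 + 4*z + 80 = (z + 2)*(z^3 - 3*z^2 - 18*z + 40) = (z - 5)*(z + 2)*(z^2 + 2*z - 8) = (z - 5)*(z - 2)*(z + 2)*(z + 4)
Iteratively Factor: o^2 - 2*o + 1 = (o - 1)*(o - 1)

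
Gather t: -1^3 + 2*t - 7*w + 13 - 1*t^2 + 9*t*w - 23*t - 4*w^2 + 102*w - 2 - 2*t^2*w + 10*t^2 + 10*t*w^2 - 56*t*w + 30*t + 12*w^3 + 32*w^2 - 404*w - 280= t^2*(9 - 2*w) + t*(10*w^2 - 47*w + 9) + 12*w^3 + 28*w^2 - 309*w - 270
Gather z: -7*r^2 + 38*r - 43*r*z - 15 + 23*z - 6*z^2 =-7*r^2 + 38*r - 6*z^2 + z*(23 - 43*r) - 15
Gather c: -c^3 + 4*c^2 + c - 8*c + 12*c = -c^3 + 4*c^2 + 5*c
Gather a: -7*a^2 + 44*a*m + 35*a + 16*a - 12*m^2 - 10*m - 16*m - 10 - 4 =-7*a^2 + a*(44*m + 51) - 12*m^2 - 26*m - 14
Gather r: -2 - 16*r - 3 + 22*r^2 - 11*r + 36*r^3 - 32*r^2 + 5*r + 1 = 36*r^3 - 10*r^2 - 22*r - 4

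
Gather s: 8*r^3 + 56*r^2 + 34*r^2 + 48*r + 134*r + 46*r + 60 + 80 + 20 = 8*r^3 + 90*r^2 + 228*r + 160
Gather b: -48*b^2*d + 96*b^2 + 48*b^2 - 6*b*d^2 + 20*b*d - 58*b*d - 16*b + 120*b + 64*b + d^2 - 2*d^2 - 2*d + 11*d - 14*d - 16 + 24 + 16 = b^2*(144 - 48*d) + b*(-6*d^2 - 38*d + 168) - d^2 - 5*d + 24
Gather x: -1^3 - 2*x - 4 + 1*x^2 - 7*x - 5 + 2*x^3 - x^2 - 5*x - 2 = 2*x^3 - 14*x - 12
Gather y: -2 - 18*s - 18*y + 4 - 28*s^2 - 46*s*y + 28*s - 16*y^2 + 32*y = -28*s^2 + 10*s - 16*y^2 + y*(14 - 46*s) + 2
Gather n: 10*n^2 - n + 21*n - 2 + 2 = 10*n^2 + 20*n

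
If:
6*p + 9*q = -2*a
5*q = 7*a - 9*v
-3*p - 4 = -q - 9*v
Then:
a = 3*v/29 + 40/87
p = 71*v/29 - 292/261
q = 56/87 - 48*v/29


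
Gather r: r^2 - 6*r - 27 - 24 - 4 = r^2 - 6*r - 55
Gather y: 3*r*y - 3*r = 3*r*y - 3*r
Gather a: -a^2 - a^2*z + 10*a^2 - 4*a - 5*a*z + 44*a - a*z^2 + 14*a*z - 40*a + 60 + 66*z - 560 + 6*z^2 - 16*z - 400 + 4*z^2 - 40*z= a^2*(9 - z) + a*(-z^2 + 9*z) + 10*z^2 + 10*z - 900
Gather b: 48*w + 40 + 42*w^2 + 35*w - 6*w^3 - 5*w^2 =-6*w^3 + 37*w^2 + 83*w + 40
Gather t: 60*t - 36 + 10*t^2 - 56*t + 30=10*t^2 + 4*t - 6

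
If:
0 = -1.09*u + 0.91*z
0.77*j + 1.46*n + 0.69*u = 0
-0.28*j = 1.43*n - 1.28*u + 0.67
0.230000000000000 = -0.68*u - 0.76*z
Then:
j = 2.01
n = -0.99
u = -0.14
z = -0.17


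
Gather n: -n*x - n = n*(-x - 1)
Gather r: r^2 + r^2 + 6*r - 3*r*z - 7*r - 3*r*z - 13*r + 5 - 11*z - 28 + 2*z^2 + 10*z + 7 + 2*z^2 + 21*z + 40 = 2*r^2 + r*(-6*z - 14) + 4*z^2 + 20*z + 24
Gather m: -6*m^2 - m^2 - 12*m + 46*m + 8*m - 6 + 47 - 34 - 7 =-7*m^2 + 42*m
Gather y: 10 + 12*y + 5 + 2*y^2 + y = 2*y^2 + 13*y + 15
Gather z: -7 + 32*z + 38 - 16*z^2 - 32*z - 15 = 16 - 16*z^2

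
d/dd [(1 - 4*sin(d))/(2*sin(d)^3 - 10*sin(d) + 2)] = (8*sin(d)^3 - 3*sin(d)^2 + 1)*cos(d)/(2*(sin(d)^3 - 5*sin(d) + 1)^2)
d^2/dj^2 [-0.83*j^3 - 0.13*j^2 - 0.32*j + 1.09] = -4.98*j - 0.26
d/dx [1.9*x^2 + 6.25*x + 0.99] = 3.8*x + 6.25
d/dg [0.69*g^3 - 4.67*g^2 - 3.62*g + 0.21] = 2.07*g^2 - 9.34*g - 3.62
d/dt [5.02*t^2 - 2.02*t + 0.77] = 10.04*t - 2.02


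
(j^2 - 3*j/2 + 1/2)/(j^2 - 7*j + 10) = (2*j^2 - 3*j + 1)/(2*(j^2 - 7*j + 10))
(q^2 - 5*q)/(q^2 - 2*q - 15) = q/(q + 3)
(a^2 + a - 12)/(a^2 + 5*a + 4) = (a - 3)/(a + 1)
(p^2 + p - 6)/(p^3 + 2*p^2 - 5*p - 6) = 1/(p + 1)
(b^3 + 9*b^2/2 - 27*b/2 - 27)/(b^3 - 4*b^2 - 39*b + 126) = (b + 3/2)/(b - 7)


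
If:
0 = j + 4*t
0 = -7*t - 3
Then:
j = 12/7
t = -3/7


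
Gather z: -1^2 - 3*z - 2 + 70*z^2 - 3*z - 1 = 70*z^2 - 6*z - 4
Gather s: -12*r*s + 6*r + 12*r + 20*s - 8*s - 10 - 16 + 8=18*r + s*(12 - 12*r) - 18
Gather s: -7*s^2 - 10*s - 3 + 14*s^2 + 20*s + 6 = 7*s^2 + 10*s + 3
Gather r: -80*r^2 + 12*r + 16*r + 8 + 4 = -80*r^2 + 28*r + 12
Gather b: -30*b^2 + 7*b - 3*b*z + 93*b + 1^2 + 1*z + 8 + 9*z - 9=-30*b^2 + b*(100 - 3*z) + 10*z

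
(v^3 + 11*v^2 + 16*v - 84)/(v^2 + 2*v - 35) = (v^2 + 4*v - 12)/(v - 5)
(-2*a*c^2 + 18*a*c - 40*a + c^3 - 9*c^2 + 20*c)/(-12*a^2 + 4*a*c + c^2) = (c^2 - 9*c + 20)/(6*a + c)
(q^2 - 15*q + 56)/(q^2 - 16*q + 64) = (q - 7)/(q - 8)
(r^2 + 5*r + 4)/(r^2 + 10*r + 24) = (r + 1)/(r + 6)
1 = 1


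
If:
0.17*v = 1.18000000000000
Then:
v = 6.94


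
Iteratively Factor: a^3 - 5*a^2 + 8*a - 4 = (a - 2)*(a^2 - 3*a + 2) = (a - 2)*(a - 1)*(a - 2)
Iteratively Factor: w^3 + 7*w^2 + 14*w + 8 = (w + 1)*(w^2 + 6*w + 8) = (w + 1)*(w + 4)*(w + 2)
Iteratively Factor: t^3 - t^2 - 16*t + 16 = (t - 1)*(t^2 - 16) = (t - 4)*(t - 1)*(t + 4)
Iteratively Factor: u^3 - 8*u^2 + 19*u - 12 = (u - 4)*(u^2 - 4*u + 3) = (u - 4)*(u - 3)*(u - 1)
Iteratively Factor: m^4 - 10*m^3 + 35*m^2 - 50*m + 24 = (m - 2)*(m^3 - 8*m^2 + 19*m - 12) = (m - 2)*(m - 1)*(m^2 - 7*m + 12) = (m - 3)*(m - 2)*(m - 1)*(m - 4)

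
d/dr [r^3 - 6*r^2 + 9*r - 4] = 3*r^2 - 12*r + 9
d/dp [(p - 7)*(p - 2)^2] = (p - 2)*(3*p - 16)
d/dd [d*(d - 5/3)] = 2*d - 5/3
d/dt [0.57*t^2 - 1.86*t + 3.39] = 1.14*t - 1.86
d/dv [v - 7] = 1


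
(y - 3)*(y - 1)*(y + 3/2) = y^3 - 5*y^2/2 - 3*y + 9/2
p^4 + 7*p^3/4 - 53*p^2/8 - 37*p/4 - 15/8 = (p - 5/2)*(p + 1/4)*(p + 1)*(p + 3)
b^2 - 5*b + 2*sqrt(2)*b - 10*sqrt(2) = (b - 5)*(b + 2*sqrt(2))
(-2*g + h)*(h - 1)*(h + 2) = -2*g*h^2 - 2*g*h + 4*g + h^3 + h^2 - 2*h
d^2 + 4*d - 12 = (d - 2)*(d + 6)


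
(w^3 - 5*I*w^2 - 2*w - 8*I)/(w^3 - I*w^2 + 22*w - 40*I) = (w + I)/(w + 5*I)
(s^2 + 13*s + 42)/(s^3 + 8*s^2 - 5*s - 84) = (s + 6)/(s^2 + s - 12)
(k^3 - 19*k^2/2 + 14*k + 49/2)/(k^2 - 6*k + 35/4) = 2*(k^2 - 6*k - 7)/(2*k - 5)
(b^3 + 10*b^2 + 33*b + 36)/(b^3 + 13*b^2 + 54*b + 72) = (b + 3)/(b + 6)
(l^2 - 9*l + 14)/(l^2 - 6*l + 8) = (l - 7)/(l - 4)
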